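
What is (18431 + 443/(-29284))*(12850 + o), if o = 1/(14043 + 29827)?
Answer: 304263392777782461/1284689080 ≈ 2.3684e+8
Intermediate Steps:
o = 1/43870 ≈ 2.2795e-5
(18431 + 443/(-29284))*(12850 + o) = (18431 + 443/(-29284))*(12850 + 1/43870) = (18431 + 443*(-1/29284))*(563729501/43870) = (18431 - 443/29284)*(563729501/43870) = (539732961/29284)*(563729501/43870) = 304263392777782461/1284689080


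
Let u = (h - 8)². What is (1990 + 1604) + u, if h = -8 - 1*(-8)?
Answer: 3658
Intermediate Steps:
h = 0 (h = -8 + 8 = 0)
u = 64 (u = (0 - 8)² = (-8)² = 64)
(1990 + 1604) + u = (1990 + 1604) + 64 = 3594 + 64 = 3658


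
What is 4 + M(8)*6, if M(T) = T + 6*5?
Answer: 232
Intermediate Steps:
M(T) = 30 + T (M(T) = T + 30 = 30 + T)
4 + M(8)*6 = 4 + (30 + 8)*6 = 4 + 38*6 = 4 + 228 = 232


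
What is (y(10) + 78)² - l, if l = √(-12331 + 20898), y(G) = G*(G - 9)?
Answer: 7744 - √8567 ≈ 7651.4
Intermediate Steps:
y(G) = G*(-9 + G)
l = √8567 ≈ 92.558
(y(10) + 78)² - l = (10*(-9 + 10) + 78)² - √8567 = (10*1 + 78)² - √8567 = (10 + 78)² - √8567 = 88² - √8567 = 7744 - √8567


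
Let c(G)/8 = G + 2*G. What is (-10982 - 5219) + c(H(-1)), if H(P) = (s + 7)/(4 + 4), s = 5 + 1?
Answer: -16162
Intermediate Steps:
s = 6
H(P) = 13/8 (H(P) = (6 + 7)/(4 + 4) = 13/8)
c(G) = 24*G (c(G) = 8*(G + 2*G) = 8*(3*G) = 24*G)
(-10982 - 5219) + c(H(-1)) = (-10982 - 5219) + 24*(13/8) = -16201 + 39 = -16162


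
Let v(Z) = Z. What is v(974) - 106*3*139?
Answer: -43228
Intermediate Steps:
v(974) - 106*3*139 = 974 - 106*3*139 = 974 - 318*139 = 974 - 44202 = -43228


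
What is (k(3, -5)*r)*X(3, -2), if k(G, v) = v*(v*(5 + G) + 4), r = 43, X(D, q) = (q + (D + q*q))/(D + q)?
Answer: 38700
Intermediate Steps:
X(D, q) = (D + q + q**2)/(D + q) (X(D, q) = (q + (D + q**2))/(D + q) = (D + q + q**2)/(D + q))
k(G, v) = v*(4 + v*(5 + G))
(k(3, -5)*r)*X(3, -2) = (-5*(4 + 5*(-5) + 3*(-5))*43)*((3 - 2 + (-2)**2)/(3 - 2)) = (-5*(4 - 25 - 15)*43)*((3 - 2 + 4)/1) = (-5*(-36)*43)*(1*5) = (180*43)*5 = 7740*5 = 38700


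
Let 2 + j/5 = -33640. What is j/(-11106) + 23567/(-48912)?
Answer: 442541801/30178704 ≈ 14.664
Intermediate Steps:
j = -168210 (j = -10 + 5*(-33640) = -10 - 168200 = -168210)
j/(-11106) + 23567/(-48912) = -168210/(-11106) + 23567/(-48912) = -168210*(-1/11106) + 23567*(-1/48912) = 9345/617 - 23567/48912 = 442541801/30178704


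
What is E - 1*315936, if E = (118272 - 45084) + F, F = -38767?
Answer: -281515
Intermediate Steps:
E = 34421 (E = (118272 - 45084) - 38767 = 73188 - 38767 = 34421)
E - 1*315936 = 34421 - 1*315936 = 34421 - 315936 = -281515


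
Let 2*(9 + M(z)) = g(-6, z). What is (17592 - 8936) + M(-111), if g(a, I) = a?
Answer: 8644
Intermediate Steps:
M(z) = -12 (M(z) = -9 + (1/2)*(-6) = -9 - 3 = -12)
(17592 - 8936) + M(-111) = (17592 - 8936) - 12 = 8656 - 12 = 8644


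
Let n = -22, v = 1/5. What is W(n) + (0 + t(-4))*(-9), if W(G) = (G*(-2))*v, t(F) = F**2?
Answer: -676/5 ≈ -135.20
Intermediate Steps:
v = 1/5 ≈ 0.20000
W(G) = -2*G/5 (W(G) = (G*(-2))*(1/5) = -2*G*(1/5) = -2*G/5)
W(n) + (0 + t(-4))*(-9) = -2/5*(-22) + (0 + (-4)**2)*(-9) = 44/5 + (0 + 16)*(-9) = 44/5 + 16*(-9) = 44/5 - 144 = -676/5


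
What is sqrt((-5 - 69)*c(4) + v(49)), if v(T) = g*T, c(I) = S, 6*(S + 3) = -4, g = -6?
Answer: 2*I*sqrt(51)/3 ≈ 4.761*I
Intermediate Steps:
S = -11/3 (S = -3 + (1/6)*(-4) = -3 - 2/3 = -11/3 ≈ -3.6667)
c(I) = -11/3
v(T) = -6*T
sqrt((-5 - 69)*c(4) + v(49)) = sqrt((-5 - 69)*(-11/3) - 6*49) = sqrt(-74*(-11/3) - 294) = sqrt(814/3 - 294) = sqrt(-68/3) = 2*I*sqrt(51)/3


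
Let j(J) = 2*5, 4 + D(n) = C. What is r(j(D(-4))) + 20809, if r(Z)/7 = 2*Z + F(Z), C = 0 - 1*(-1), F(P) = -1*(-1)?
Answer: 20956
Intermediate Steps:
F(P) = 1
C = 1 (C = 0 + 1 = 1)
D(n) = -3 (D(n) = -4 + 1 = -3)
j(J) = 10
r(Z) = 7 + 14*Z (r(Z) = 7*(2*Z + 1) = 7*(1 + 2*Z) = 7 + 14*Z)
r(j(D(-4))) + 20809 = (7 + 14*10) + 20809 = (7 + 140) + 20809 = 147 + 20809 = 20956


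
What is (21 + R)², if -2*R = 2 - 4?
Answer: 484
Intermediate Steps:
R = 1 (R = -(2 - 4)/2 = -½*(-2) = 1)
(21 + R)² = (21 + 1)² = 22² = 484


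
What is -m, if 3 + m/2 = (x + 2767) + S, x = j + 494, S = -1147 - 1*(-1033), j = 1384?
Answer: -9056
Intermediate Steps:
S = -114 (S = -1147 + 1033 = -114)
x = 1878 (x = 1384 + 494 = 1878)
m = 9056 (m = -6 + 2*((1878 + 2767) - 114) = -6 + 2*(4645 - 114) = -6 + 2*4531 = -6 + 9062 = 9056)
-m = -1*9056 = -9056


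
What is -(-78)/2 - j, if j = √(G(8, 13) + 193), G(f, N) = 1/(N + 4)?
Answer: 39 - √55794/17 ≈ 25.105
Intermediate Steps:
G(f, N) = 1/(4 + N)
j = √55794/17 (j = √(1/(4 + 13) + 193) = √(1/17 + 193) = √(3282/17) = √55794/17 ≈ 13.895)
-(-78)/2 - j = -(-78)/2 - √55794/17 = -78*(-½) - √55794/17 = 39 - √55794/17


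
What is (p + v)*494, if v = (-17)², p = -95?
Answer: 95836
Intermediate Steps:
v = 289
(p + v)*494 = (-95 + 289)*494 = 194*494 = 95836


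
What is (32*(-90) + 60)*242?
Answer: -682440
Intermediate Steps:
(32*(-90) + 60)*242 = (-2880 + 60)*242 = -2820*242 = -682440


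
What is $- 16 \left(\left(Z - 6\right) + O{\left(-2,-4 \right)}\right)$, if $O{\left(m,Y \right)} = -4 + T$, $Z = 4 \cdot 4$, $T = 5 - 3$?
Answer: $-128$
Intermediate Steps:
$T = 2$
$Z = 16$
$O{\left(m,Y \right)} = -2$ ($O{\left(m,Y \right)} = -4 + 2 = -2$)
$- 16 \left(\left(Z - 6\right) + O{\left(-2,-4 \right)}\right) = - 16 \left(\left(16 - 6\right) - 2\right) = - 16 \left(10 - 2\right) = \left(-16\right) 8 = -128$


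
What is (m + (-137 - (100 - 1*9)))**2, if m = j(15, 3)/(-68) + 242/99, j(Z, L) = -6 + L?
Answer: 19047588169/374544 ≈ 50855.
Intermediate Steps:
m = 1523/612 (m = (-6 + 3)/(-68) + 242/99 = -3*(-1/68) + 242*(1/99) = 3/68 + 22/9 = 1523/612 ≈ 2.4886)
(m + (-137 - (100 - 1*9)))**2 = (1523/612 + (-137 - (100 - 1*9)))**2 = (1523/612 + (-137 - (100 - 9)))**2 = (1523/612 + (-137 - 1*91))**2 = (1523/612 + (-137 - 91))**2 = (1523/612 - 228)**2 = (-138013/612)**2 = 19047588169/374544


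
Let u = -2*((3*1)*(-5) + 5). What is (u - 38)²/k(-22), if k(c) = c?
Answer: -162/11 ≈ -14.727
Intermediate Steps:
u = 20 (u = -2*(3*(-5) + 5) = -2*(-15 + 5) = -2*(-10) = 20)
(u - 38)²/k(-22) = (20 - 38)²/(-22) = (-18)²*(-1/22) = 324*(-1/22) = -162/11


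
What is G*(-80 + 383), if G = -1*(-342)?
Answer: 103626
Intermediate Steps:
G = 342
G*(-80 + 383) = 342*(-80 + 383) = 342*303 = 103626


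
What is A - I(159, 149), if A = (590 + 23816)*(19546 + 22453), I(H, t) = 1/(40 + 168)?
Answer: 213205739551/208 ≈ 1.0250e+9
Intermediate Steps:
I(H, t) = 1/208
A = 1025027594 (A = 24406*41999 = 1025027594)
A - I(159, 149) = 1025027594 - 1*1/208 = 1025027594 - 1/208 = 213205739551/208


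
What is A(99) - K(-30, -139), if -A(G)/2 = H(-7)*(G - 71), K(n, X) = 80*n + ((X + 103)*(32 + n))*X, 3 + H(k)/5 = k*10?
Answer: 12832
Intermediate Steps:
H(k) = -15 + 50*k (H(k) = -15 + 5*(k*10) = -15 + 5*(10*k) = -15 + 50*k)
K(n, X) = 80*n + X*(32 + n)*(103 + X) (K(n, X) = 80*n + ((103 + X)*(32 + n))*X = 80*n + ((32 + n)*(103 + X))*X = 80*n + X*(32 + n)*(103 + X))
A(G) = -51830 + 730*G (A(G) = -2*(-15 + 50*(-7))*(G - 71) = -2*(-15 - 350)*(-71 + G) = -(-730)*(-71 + G) = -2*(25915 - 365*G) = -51830 + 730*G)
A(99) - K(-30, -139) = (-51830 + 730*99) - (32*(-139)² + 80*(-30) + 3296*(-139) - 30*(-139)² + 103*(-139)*(-30)) = (-51830 + 72270) - (32*19321 - 2400 - 458144 - 30*19321 + 429510) = 20440 - (618272 - 2400 - 458144 - 579630 + 429510) = 20440 - 1*7608 = 20440 - 7608 = 12832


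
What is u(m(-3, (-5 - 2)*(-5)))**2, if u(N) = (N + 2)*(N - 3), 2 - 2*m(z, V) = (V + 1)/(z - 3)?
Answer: 36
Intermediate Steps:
m(z, V) = 1 - (1 + V)/(2*(-3 + z)) (m(z, V) = 1 - (V + 1)/(2*(z - 3)) = 1 - (1 + V)/(2*(-3 + z)))
u(N) = (-3 + N)*(2 + N) (u(N) = (2 + N)*(-3 + N) = (-3 + N)*(2 + N))
u(m(-3, (-5 - 2)*(-5)))**2 = (-6 + ((-7 - (-5 - 2)*(-5) + 2*(-3))/(2*(-3 - 3)))**2 - (-7 - (-5 - 2)*(-5) + 2*(-3))/(2*(-3 - 3)))**2 = (-6 + ((1/2)*(-7 - (-7)*(-5) - 6)/(-6))**2 - (-7 - (-7)*(-5) - 6)/(2*(-6)))**2 = (-6 + ((1/2)*(-1/6)*(-7 - 1*35 - 6))**2 - (-1)*(-7 - 1*35 - 6)/(2*6))**2 = (-6 + ((1/2)*(-1/6)*(-7 - 35 - 6))**2 - (-1)*(-7 - 35 - 6)/(2*6))**2 = (-6 + ((1/2)*(-1/6)*(-48))**2 - (-1)*(-48)/(2*6))**2 = (-6 + 4**2 - 1*4)**2 = (-6 + 16 - 4)**2 = 6**2 = 36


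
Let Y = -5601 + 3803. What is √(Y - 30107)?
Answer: 3*I*√3545 ≈ 178.62*I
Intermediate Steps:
Y = -1798
√(Y - 30107) = √(-1798 - 30107) = √(-31905) = 3*I*√3545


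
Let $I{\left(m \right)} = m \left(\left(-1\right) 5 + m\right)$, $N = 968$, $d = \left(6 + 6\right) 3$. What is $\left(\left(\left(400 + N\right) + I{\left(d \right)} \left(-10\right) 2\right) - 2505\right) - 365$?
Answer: $-23822$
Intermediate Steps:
$d = 36$ ($d = 12 \cdot 3 = 36$)
$I{\left(m \right)} = m \left(-5 + m\right)$
$\left(\left(\left(400 + N\right) + I{\left(d \right)} \left(-10\right) 2\right) - 2505\right) - 365 = \left(\left(\left(400 + 968\right) + 36 \left(-5 + 36\right) \left(-10\right) 2\right) - 2505\right) - 365 = \left(\left(1368 + 36 \cdot 31 \left(-10\right) 2\right) - 2505\right) - 365 = \left(\left(1368 + 1116 \left(-10\right) 2\right) - 2505\right) - 365 = \left(\left(1368 - 22320\right) - 2505\right) - 365 = \left(-20952 - 2505\right) - 365 = -23457 - 365 = -23822$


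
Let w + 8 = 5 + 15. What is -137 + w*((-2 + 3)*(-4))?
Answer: -185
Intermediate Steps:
w = 12 (w = -8 + (5 + 15) = -8 + 20 = 12)
-137 + w*((-2 + 3)*(-4)) = -137 + 12*((-2 + 3)*(-4)) = -137 + 12*(1*(-4)) = -137 + 12*(-4) = -137 - 48 = -185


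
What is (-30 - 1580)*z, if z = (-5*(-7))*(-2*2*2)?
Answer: 450800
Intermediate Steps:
z = -280 (z = 35*(-4*2) = 35*(-8) = -280)
(-30 - 1580)*z = (-30 - 1580)*(-280) = -1610*(-280) = 450800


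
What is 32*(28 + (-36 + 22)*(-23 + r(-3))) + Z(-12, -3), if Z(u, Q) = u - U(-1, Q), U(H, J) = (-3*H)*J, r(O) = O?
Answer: 12541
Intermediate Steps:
U(H, J) = -3*H*J
Z(u, Q) = u - 3*Q (Z(u, Q) = u - (-3)*(-1)*Q = u - 3*Q)
32*(28 + (-36 + 22)*(-23 + r(-3))) + Z(-12, -3) = 32*(28 + (-36 + 22)*(-23 - 3)) + (-12 - 3*(-3)) = 32*(28 - 14*(-26)) + (-12 + 9) = 32*(28 + 364) - 3 = 32*392 - 3 = 12544 - 3 = 12541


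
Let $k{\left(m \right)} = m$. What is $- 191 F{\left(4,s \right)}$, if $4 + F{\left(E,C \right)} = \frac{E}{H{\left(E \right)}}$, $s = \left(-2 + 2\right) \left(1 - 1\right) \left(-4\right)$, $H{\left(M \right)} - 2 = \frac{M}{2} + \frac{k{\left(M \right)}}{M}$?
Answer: $\frac{3056}{5} \approx 611.2$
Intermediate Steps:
$H{\left(M \right)} = 3 + \frac{M}{2}$ ($H{\left(M \right)} = 2 + \left(\frac{M}{2} + \frac{M}{M}\right) = 2 + \left(M \frac{1}{2} + 1\right) = 2 + \left(\frac{M}{2} + 1\right) = 2 + \left(1 + \frac{M}{2}\right) = 3 + \frac{M}{2}$)
$s = 0$ ($s = 0 \cdot 0 \left(-4\right) = 0 \left(-4\right) = 0$)
$F{\left(E,C \right)} = -4 + \frac{E}{3 + \frac{E}{2}}$
$- 191 F{\left(4,s \right)} = - 191 \frac{2 \left(-12 - 4\right)}{6 + 4} = - 191 \frac{2 \left(-12 - 4\right)}{10} = - 191 \cdot 2 \cdot \frac{1}{10} \left(-16\right) = \left(-191\right) \left(- \frac{16}{5}\right) = \frac{3056}{5}$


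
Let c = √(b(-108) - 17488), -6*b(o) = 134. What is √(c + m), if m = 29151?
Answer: √(262359 + 3*I*√157593)/3 ≈ 170.74 + 0.38752*I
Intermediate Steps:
b(o) = -67/3 (b(o) = -⅙*134 = -67/3)
c = I*√157593/3 (c = √(-67/3 - 17488) = √(-52531/3) = I*√157593/3 ≈ 132.33*I)
√(c + m) = √(I*√157593/3 + 29151) = √(29151 + I*√157593/3)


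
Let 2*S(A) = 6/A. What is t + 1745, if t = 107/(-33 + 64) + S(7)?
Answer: 379507/217 ≈ 1748.9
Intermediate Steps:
S(A) = 3/A (S(A) = (6/A)/2 = 3/A)
t = 842/217 (t = 107/(-33 + 64) + 3/7 = 107/31 + 3*(⅐) = 107*(1/31) + 3/7 = 107/31 + 3/7 = 842/217 ≈ 3.8802)
t + 1745 = 842/217 + 1745 = 379507/217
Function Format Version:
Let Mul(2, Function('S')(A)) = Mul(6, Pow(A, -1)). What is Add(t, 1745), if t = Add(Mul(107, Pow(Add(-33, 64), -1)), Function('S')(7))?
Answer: Rational(379507, 217) ≈ 1748.9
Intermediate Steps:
Function('S')(A) = Mul(3, Pow(A, -1)) (Function('S')(A) = Mul(Rational(1, 2), Mul(6, Pow(A, -1))) = Mul(3, Pow(A, -1)))
t = Rational(842, 217) (t = Add(Mul(107, Pow(Add(-33, 64), -1)), Mul(3, Pow(7, -1))) = Add(Mul(107, Pow(31, -1)), Mul(3, Rational(1, 7))) = Add(Mul(107, Rational(1, 31)), Rational(3, 7)) = Add(Rational(107, 31), Rational(3, 7)) = Rational(842, 217) ≈ 3.8802)
Add(t, 1745) = Add(Rational(842, 217), 1745) = Rational(379507, 217)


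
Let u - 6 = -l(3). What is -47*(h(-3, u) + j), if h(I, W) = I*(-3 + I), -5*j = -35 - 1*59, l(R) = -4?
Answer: -8648/5 ≈ -1729.6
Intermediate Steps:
j = 94/5 (j = -(-35 - 1*59)/5 = -(-35 - 59)/5 = -⅕*(-94) = 94/5 ≈ 18.800)
u = 10 (u = 6 - 1*(-4) = 6 + 4 = 10)
-47*(h(-3, u) + j) = -47*(-3*(-3 - 3) + 94/5) = -47*(-3*(-6) + 94/5) = -47*(18 + 94/5) = -47*184/5 = -8648/5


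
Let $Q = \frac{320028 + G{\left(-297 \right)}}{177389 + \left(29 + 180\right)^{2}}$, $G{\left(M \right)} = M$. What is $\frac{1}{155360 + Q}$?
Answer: $\frac{73690}{11448584977} \approx 6.4366 \cdot 10^{-6}$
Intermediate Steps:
$Q = \frac{106577}{73690}$ ($Q = \frac{320028 - 297}{177389 + \left(29 + 180\right)^{2}} = \frac{319731}{177389 + 209^{2}} = \frac{319731}{177389 + 43681} = \frac{319731}{221070} = 319731 \cdot \frac{1}{221070} = \frac{106577}{73690} \approx 1.4463$)
$\frac{1}{155360 + Q} = \frac{1}{155360 + \frac{106577}{73690}} = \frac{1}{\frac{11448584977}{73690}} = \frac{73690}{11448584977}$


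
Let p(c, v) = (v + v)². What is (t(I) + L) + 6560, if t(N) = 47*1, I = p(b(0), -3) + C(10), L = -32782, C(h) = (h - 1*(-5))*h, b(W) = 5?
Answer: -26175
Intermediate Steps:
p(c, v) = 4*v² (p(c, v) = (2*v)² = 4*v²)
C(h) = h*(5 + h) (C(h) = (h + 5)*h = (5 + h)*h = h*(5 + h))
I = 186 (I = 4*(-3)² + 10*(5 + 10) = 4*9 + 10*15 = 36 + 150 = 186)
t(N) = 47
(t(I) + L) + 6560 = (47 - 32782) + 6560 = -32735 + 6560 = -26175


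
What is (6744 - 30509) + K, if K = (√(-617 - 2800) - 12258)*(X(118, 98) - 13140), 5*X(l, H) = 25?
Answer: 160985065 - 13135*I*√3417 ≈ 1.6099e+8 - 7.6781e+5*I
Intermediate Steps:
X(l, H) = 5 (X(l, H) = (⅕)*25 = 5)
K = 161008830 - 13135*I*√3417 (K = (√(-617 - 2800) - 12258)*(5 - 13140) = (√(-3417) - 12258)*(-13135) = (I*√3417 - 12258)*(-13135) = (-12258 + I*√3417)*(-13135) = 161008830 - 13135*I*√3417 ≈ 1.6101e+8 - 7.6781e+5*I)
(6744 - 30509) + K = (6744 - 30509) + (161008830 - 13135*I*√3417) = -23765 + (161008830 - 13135*I*√3417) = 160985065 - 13135*I*√3417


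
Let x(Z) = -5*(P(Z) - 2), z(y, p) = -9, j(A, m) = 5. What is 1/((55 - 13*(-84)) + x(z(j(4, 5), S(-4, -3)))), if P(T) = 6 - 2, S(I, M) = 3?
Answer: 1/1137 ≈ 0.00087951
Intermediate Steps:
P(T) = 4
x(Z) = -10 (x(Z) = -5*(4 - 2) = -5*2 = -10)
1/((55 - 13*(-84)) + x(z(j(4, 5), S(-4, -3)))) = 1/((55 - 13*(-84)) - 10) = 1/((55 + 1092) - 10) = 1/(1147 - 10) = 1/1137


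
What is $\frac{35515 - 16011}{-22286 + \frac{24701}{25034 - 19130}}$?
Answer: $- \frac{115151616}{131551843} \approx -0.87533$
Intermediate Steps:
$\frac{35515 - 16011}{-22286 + \frac{24701}{25034 - 19130}} = \frac{19504}{-22286 + \frac{24701}{5904}} = \frac{19504}{- \frac{131551843}{5904}} = 19504 \left(- \frac{5904}{131551843}\right) = - \frac{115151616}{131551843}$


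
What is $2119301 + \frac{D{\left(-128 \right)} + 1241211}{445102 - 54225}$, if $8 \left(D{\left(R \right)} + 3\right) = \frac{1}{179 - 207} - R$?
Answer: $\frac{185558745837023}{87556448} \approx 2.1193 \cdot 10^{6}$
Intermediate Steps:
$D{\left(R \right)} = - \frac{673}{224} - \frac{R}{8}$ ($D{\left(R \right)} = -3 + \frac{\frac{1}{179 - 207} - R}{8} = -3 + \frac{\frac{1}{-28} - R}{8} = -3 + \frac{- \frac{1}{28} - R}{8} = -3 - \left(\frac{1}{224} + \frac{R}{8}\right) = - \frac{673}{224} - \frac{R}{8}$)
$2119301 + \frac{D{\left(-128 \right)} + 1241211}{445102 - 54225} = 2119301 + \frac{\left(- \frac{673}{224} - -16\right) + 1241211}{445102 - 54225} = 2119301 + \frac{\left(- \frac{673}{224} + 16\right) + 1241211}{390877} = 2119301 + \left(\frac{2911}{224} + 1241211\right) \frac{1}{390877} = 2119301 + \frac{278034175}{224} \cdot \frac{1}{390877} = 2119301 + \frac{278034175}{87556448} = \frac{185558745837023}{87556448}$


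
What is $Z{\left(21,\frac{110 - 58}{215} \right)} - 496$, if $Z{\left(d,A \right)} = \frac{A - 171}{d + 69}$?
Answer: $- \frac{9634313}{19350} \approx -497.9$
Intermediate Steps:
$Z{\left(d,A \right)} = \frac{-171 + A}{69 + d}$
$Z{\left(21,\frac{110 - 58}{215} \right)} - 496 = \frac{-171 + \frac{110 - 58}{215}}{69 + 21} - 496 = \frac{-171 + \left(110 - 58\right) \frac{1}{215}}{90} - 496 = \frac{-171 + 52 \cdot \frac{1}{215}}{90} - 496 = \frac{-171 + \frac{52}{215}}{90} - 496 = \frac{1}{90} \left(- \frac{36713}{215}\right) - 496 = - \frac{36713}{19350} - 496 = - \frac{9634313}{19350}$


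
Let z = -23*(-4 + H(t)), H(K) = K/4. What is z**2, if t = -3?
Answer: 190969/16 ≈ 11936.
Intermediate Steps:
H(K) = K/4 (H(K) = K*(1/4) = K/4)
z = 437/4 (z = -23*(-4 + (1/4)*(-3)) = -23*(-4 - 3/4) = -23*(-19/4) = 437/4 ≈ 109.25)
z**2 = (437/4)**2 = 190969/16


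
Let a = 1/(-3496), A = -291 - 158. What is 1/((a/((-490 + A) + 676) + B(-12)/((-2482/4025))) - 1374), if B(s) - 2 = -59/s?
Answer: -1711552452/2370870854099 ≈ -0.00072191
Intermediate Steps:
A = -449
a = -1/3496 ≈ -0.00028604
B(s) = 2 - 59/s
1/((a/((-490 + A) + 676) + B(-12)/((-2482/4025))) - 1374) = 1/((-1/(3496*((-490 - 449) + 676)) + (2 - 59/(-12))/((-2482/4025))) - 1374) = 1/((-1/(3496*(-939 + 676)) + (2 - 59*(-1/12))/((-2482*1/4025))) - 1374) = 1/((-1/3496/(-263) + (2 + 59/12)/(-2482/4025)) - 1374) = 1/((-1/3496*(-1/263) + (83/12)*(-4025/2482)) - 1374) = 1/((1/919448 - 334075/29784) - 1374) = 1/(-19197785051/1711552452 - 1374) = 1/(-2370870854099/1711552452) = -1711552452/2370870854099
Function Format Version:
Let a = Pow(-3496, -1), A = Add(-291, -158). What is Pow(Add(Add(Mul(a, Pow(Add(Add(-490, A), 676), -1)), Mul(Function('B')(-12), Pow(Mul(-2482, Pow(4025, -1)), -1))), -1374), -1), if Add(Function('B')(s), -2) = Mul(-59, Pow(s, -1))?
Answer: Rational(-1711552452, 2370870854099) ≈ -0.00072191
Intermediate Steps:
A = -449
a = Rational(-1, 3496) ≈ -0.00028604
Function('B')(s) = Add(2, Mul(-59, Pow(s, -1)))
Pow(Add(Add(Mul(a, Pow(Add(Add(-490, A), 676), -1)), Mul(Function('B')(-12), Pow(Mul(-2482, Pow(4025, -1)), -1))), -1374), -1) = Pow(Add(Add(Mul(Rational(-1, 3496), Pow(Add(Add(-490, -449), 676), -1)), Mul(Add(2, Mul(-59, Pow(-12, -1))), Pow(Mul(-2482, Pow(4025, -1)), -1))), -1374), -1) = Pow(Add(Add(Mul(Rational(-1, 3496), Pow(Add(-939, 676), -1)), Mul(Add(2, Mul(-59, Rational(-1, 12))), Pow(Mul(-2482, Rational(1, 4025)), -1))), -1374), -1) = Pow(Add(Add(Mul(Rational(-1, 3496), Pow(-263, -1)), Mul(Add(2, Rational(59, 12)), Pow(Rational(-2482, 4025), -1))), -1374), -1) = Pow(Add(Add(Mul(Rational(-1, 3496), Rational(-1, 263)), Mul(Rational(83, 12), Rational(-4025, 2482))), -1374), -1) = Pow(Add(Add(Rational(1, 919448), Rational(-334075, 29784)), -1374), -1) = Pow(Add(Rational(-19197785051, 1711552452), -1374), -1) = Pow(Rational(-2370870854099, 1711552452), -1) = Rational(-1711552452, 2370870854099)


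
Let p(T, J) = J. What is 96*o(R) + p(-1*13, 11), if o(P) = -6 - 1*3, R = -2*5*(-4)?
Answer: -853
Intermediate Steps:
R = 40 (R = -10*(-4) = 40)
o(P) = -9 (o(P) = -6 - 3 = -9)
96*o(R) + p(-1*13, 11) = 96*(-9) + 11 = -864 + 11 = -853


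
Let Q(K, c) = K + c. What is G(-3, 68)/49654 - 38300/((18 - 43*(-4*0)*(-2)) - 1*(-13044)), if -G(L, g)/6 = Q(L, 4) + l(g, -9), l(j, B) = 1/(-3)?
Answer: -475450112/162145137 ≈ -2.9323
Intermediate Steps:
l(j, B) = -⅓
G(L, g) = -22 - 6*L (G(L, g) = -6*((L + 4) - ⅓) = -6*((4 + L) - ⅓) = -6*(11/3 + L) = -22 - 6*L)
G(-3, 68)/49654 - 38300/((18 - 43*(-4*0)*(-2)) - 1*(-13044)) = (-22 - 6*(-3))/49654 - 38300/((18 - 43*(-4*0)*(-2)) - 1*(-13044)) = (-22 + 18)*(1/49654) - 38300/((18 - 0*(-2)) + 13044) = -4*1/49654 - 38300/((18 - 43*0) + 13044) = -2/24827 - 38300/((18 + 0) + 13044) = -2/24827 - 38300/(18 + 13044) = -2/24827 - 38300/13062 = -2/24827 - 38300*1/13062 = -2/24827 - 19150/6531 = -475450112/162145137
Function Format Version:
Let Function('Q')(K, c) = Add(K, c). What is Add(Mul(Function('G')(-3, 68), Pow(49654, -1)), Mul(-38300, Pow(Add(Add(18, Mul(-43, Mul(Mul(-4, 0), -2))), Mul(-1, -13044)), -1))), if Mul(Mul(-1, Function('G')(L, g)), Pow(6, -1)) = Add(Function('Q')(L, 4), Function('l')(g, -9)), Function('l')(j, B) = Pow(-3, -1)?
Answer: Rational(-475450112, 162145137) ≈ -2.9323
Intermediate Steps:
Function('l')(j, B) = Rational(-1, 3)
Function('G')(L, g) = Add(-22, Mul(-6, L)) (Function('G')(L, g) = Mul(-6, Add(Add(L, 4), Rational(-1, 3))) = Mul(-6, Add(Add(4, L), Rational(-1, 3))) = Mul(-6, Add(Rational(11, 3), L)) = Add(-22, Mul(-6, L)))
Add(Mul(Function('G')(-3, 68), Pow(49654, -1)), Mul(-38300, Pow(Add(Add(18, Mul(-43, Mul(Mul(-4, 0), -2))), Mul(-1, -13044)), -1))) = Add(Mul(Add(-22, Mul(-6, -3)), Pow(49654, -1)), Mul(-38300, Pow(Add(Add(18, Mul(-43, Mul(Mul(-4, 0), -2))), Mul(-1, -13044)), -1))) = Add(Mul(Add(-22, 18), Rational(1, 49654)), Mul(-38300, Pow(Add(Add(18, Mul(-43, Mul(0, -2))), 13044), -1))) = Add(Mul(-4, Rational(1, 49654)), Mul(-38300, Pow(Add(Add(18, Mul(-43, 0)), 13044), -1))) = Add(Rational(-2, 24827), Mul(-38300, Pow(Add(Add(18, 0), 13044), -1))) = Add(Rational(-2, 24827), Mul(-38300, Pow(Add(18, 13044), -1))) = Add(Rational(-2, 24827), Mul(-38300, Pow(13062, -1))) = Add(Rational(-2, 24827), Mul(-38300, Rational(1, 13062))) = Add(Rational(-2, 24827), Rational(-19150, 6531)) = Rational(-475450112, 162145137)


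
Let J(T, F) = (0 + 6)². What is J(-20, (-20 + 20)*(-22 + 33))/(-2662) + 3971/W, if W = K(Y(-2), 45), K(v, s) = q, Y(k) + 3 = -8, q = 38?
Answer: 278143/2662 ≈ 104.49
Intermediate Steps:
Y(k) = -11 (Y(k) = -3 - 8 = -11)
K(v, s) = 38
W = 38
J(T, F) = 36 (J(T, F) = 6² = 36)
J(-20, (-20 + 20)*(-22 + 33))/(-2662) + 3971/W = 36/(-2662) + 3971/38 = 36*(-1/2662) + 3971*(1/38) = -18/1331 + 209/2 = 278143/2662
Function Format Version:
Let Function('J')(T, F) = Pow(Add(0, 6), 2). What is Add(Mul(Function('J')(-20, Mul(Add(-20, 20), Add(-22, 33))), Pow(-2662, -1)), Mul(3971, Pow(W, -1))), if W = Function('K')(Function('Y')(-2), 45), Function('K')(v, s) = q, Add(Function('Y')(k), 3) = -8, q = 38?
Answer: Rational(278143, 2662) ≈ 104.49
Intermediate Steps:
Function('Y')(k) = -11 (Function('Y')(k) = Add(-3, -8) = -11)
Function('K')(v, s) = 38
W = 38
Function('J')(T, F) = 36 (Function('J')(T, F) = Pow(6, 2) = 36)
Add(Mul(Function('J')(-20, Mul(Add(-20, 20), Add(-22, 33))), Pow(-2662, -1)), Mul(3971, Pow(W, -1))) = Add(Mul(36, Pow(-2662, -1)), Mul(3971, Pow(38, -1))) = Add(Mul(36, Rational(-1, 2662)), Mul(3971, Rational(1, 38))) = Add(Rational(-18, 1331), Rational(209, 2)) = Rational(278143, 2662)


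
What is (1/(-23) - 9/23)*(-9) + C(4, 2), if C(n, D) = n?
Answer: 182/23 ≈ 7.9130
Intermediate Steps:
(1/(-23) - 9/23)*(-9) + C(4, 2) = (1/(-23) - 9/23)*(-9) + 4 = (1*(-1/23) - 9*1/23)*(-9) + 4 = (-1/23 - 9/23)*(-9) + 4 = -10/23*(-9) + 4 = 90/23 + 4 = 182/23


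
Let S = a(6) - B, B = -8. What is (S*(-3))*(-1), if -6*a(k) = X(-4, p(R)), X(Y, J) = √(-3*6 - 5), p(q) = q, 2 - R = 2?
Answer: 24 - I*√23/2 ≈ 24.0 - 2.3979*I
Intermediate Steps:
R = 0 (R = 2 - 1*2 = 2 - 2 = 0)
X(Y, J) = I*√23 (X(Y, J) = √(-18 - 5) = √(-23) = I*√23)
a(k) = -I*√23/6
S = 8 - I*√23/6 (S = -I*√23/6 - 1*(-8) = -I*√23/6 + 8 = 8 - I*√23/6 ≈ 8.0 - 0.7993*I)
(S*(-3))*(-1) = ((8 - I*√23/6)*(-3))*(-1) = (-24 + I*√23/2)*(-1) = 24 - I*√23/2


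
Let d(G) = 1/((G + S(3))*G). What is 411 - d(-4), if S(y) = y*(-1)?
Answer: 11507/28 ≈ 410.96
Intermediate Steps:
S(y) = -y
d(G) = 1/(G*(-3 + G)) (d(G) = 1/((G - 1*3)*G) = 1/((G - 3)*G) = 1/((-3 + G)*G) = 1/(G*(-3 + G)))
411 - d(-4) = 411 - 1/((-4)*(-3 - 4)) = 411 - (-1)/(4*(-7)) = 411 - (-1)*(-1)/(4*7) = 411 - 1*1/28 = 411 - 1/28 = 11507/28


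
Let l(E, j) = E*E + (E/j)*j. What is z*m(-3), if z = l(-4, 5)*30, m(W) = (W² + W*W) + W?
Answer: 5400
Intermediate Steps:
l(E, j) = E + E² (l(E, j) = E² + E = E + E²)
m(W) = W + 2*W² (m(W) = (W² + W²) + W = 2*W² + W = W + 2*W²)
z = 360 (z = -4*(1 - 4)*30 = -4*(-3)*30 = 12*30 = 360)
z*m(-3) = 360*(-3*(1 + 2*(-3))) = 360*(-3*(1 - 6)) = 360*(-3*(-5)) = 360*15 = 5400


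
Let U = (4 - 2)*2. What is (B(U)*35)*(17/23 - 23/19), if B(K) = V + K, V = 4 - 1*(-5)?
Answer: -93730/437 ≈ -214.49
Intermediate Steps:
V = 9 (V = 4 + 5 = 9)
U = 4 (U = 2*2 = 4)
B(K) = 9 + K
(B(U)*35)*(17/23 - 23/19) = ((9 + 4)*35)*(17/23 - 23/19) = (13*35)*(17*(1/23) - 23*1/19) = 455*(17/23 - 23/19) = 455*(-206/437) = -93730/437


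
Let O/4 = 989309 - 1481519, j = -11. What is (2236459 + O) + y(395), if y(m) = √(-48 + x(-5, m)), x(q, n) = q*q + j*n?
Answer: 267619 + 4*I*√273 ≈ 2.6762e+5 + 66.091*I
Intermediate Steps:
O = -1968840 (O = 4*(989309 - 1481519) = 4*(-492210) = -1968840)
x(q, n) = q² - 11*n (x(q, n) = q*q - 11*n = q² - 11*n)
y(m) = √(-23 - 11*m) (y(m) = √(-48 + ((-5)² - 11*m)) = √(-48 + (25 - 11*m)) = √(-23 - 11*m))
(2236459 + O) + y(395) = (2236459 - 1968840) + √(-23 - 11*395) = 267619 + √(-23 - 4345) = 267619 + √(-4368) = 267619 + 4*I*√273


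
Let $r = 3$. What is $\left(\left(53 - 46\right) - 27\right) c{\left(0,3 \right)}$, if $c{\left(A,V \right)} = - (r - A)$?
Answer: $60$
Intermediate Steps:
$c{\left(A,V \right)} = -3 + A$ ($c{\left(A,V \right)} = - (3 - A) = -3 + A$)
$\left(\left(53 - 46\right) - 27\right) c{\left(0,3 \right)} = \left(\left(53 - 46\right) - 27\right) \left(-3 + 0\right) = \left(7 - 27\right) \left(-3\right) = \left(-20\right) \left(-3\right) = 60$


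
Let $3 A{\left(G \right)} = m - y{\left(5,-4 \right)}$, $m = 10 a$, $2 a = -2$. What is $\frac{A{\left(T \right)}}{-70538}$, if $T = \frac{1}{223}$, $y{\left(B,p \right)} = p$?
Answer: $\frac{1}{35269} \approx 2.8354 \cdot 10^{-5}$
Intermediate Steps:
$a = -1$ ($a = \frac{1}{2} \left(-2\right) = -1$)
$m = -10$ ($m = 10 \left(-1\right) = -10$)
$T = \frac{1}{223} \approx 0.0044843$
$A{\left(G \right)} = -2$ ($A{\left(G \right)} = \frac{-10 - -4}{3} = \frac{-10 + 4}{3} = \frac{1}{3} \left(-6\right) = -2$)
$\frac{A{\left(T \right)}}{-70538} = - \frac{2}{-70538} = \left(-2\right) \left(- \frac{1}{70538}\right) = \frac{1}{35269}$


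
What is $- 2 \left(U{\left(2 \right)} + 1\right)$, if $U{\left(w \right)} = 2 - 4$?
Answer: $2$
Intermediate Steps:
$U{\left(w \right)} = -2$
$- 2 \left(U{\left(2 \right)} + 1\right) = - 2 \left(-2 + 1\right) = \left(-2\right) \left(-1\right) = 2$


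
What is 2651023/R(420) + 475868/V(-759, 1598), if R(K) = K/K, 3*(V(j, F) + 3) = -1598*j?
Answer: 1071785215561/404291 ≈ 2.6510e+6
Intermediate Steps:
V(j, F) = -3 - 1598*j/3 (V(j, F) = -3 + (-1598*j)/3 = -3 - 1598*j/3)
R(K) = 1
2651023/R(420) + 475868/V(-759, 1598) = 2651023/1 + 475868/(-3 - 1598/3*(-759)) = 2651023*1 + 475868/(-3 + 404294) = 2651023 + 475868/404291 = 1071785215561/404291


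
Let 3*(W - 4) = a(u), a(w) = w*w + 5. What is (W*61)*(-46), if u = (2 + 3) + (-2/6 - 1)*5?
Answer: -499468/27 ≈ -18499.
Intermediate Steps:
u = -5/3 (u = 5 + (-2*⅙ - 1)*5 = 5 + (-⅓ - 1)*5 = 5 - 4/3*5 = 5 - 20/3 = -5/3 ≈ -1.6667)
a(w) = 5 + w² (a(w) = w² + 5 = 5 + w²)
W = 178/27 (W = 4 + (5 + (-5/3)²)/3 = 4 + (5 + 25/9)/3 = 4 + (⅓)*(70/9) = 4 + 70/27 = 178/27 ≈ 6.5926)
(W*61)*(-46) = ((178/27)*61)*(-46) = (10858/27)*(-46) = -499468/27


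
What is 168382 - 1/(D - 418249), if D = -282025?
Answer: 117913536669/700274 ≈ 1.6838e+5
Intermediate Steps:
168382 - 1/(D - 418249) = 168382 - 1/(-282025 - 418249) = 168382 - 1/(-700274) = 168382 - 1*(-1/700274) = 168382 + 1/700274 = 117913536669/700274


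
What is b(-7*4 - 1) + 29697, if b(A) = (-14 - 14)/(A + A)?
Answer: 861227/29 ≈ 29697.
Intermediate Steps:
b(A) = -14/A (b(A) = -28*1/(2*A) = -14/A)
b(-7*4 - 1) + 29697 = -14/(-7*4 - 1) + 29697 = -14/(-28 - 1) + 29697 = -14/(-29) + 29697 = -14*(-1/29) + 29697 = 14/29 + 29697 = 861227/29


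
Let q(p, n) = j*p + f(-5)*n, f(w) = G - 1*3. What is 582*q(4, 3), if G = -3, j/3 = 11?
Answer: 66348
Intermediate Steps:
j = 33 (j = 3*11 = 33)
f(w) = -6 (f(w) = -3 - 1*3 = -3 - 3 = -6)
q(p, n) = -6*n + 33*p (q(p, n) = 33*p - 6*n = -6*n + 33*p)
582*q(4, 3) = 582*(-6*3 + 33*4) = 582*(-18 + 132) = 582*114 = 66348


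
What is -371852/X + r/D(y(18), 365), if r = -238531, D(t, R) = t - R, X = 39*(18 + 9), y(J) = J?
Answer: 9395423/28107 ≈ 334.27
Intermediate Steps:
X = 1053 (X = 39*27 = 1053)
-371852/X + r/D(y(18), 365) = -371852/1053 - 238531/(18 - 1*365) = -371852*1/1053 - 238531/(18 - 365) = -28604/81 - 238531/(-347) = -28604/81 - 238531*(-1/347) = -28604/81 + 238531/347 = 9395423/28107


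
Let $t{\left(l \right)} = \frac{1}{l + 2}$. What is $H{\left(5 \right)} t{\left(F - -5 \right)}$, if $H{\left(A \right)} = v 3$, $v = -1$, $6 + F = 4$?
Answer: $- \frac{3}{5} \approx -0.6$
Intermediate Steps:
$F = -2$ ($F = -6 + 4 = -2$)
$H{\left(A \right)} = -3$ ($H{\left(A \right)} = \left(-1\right) 3 = -3$)
$t{\left(l \right)} = \frac{1}{2 + l}$
$H{\left(5 \right)} t{\left(F - -5 \right)} = - \frac{3}{2 - -3} = - \frac{3}{2 + \left(-2 + 5\right)} = - \frac{3}{2 + 3} = - \frac{3}{5}$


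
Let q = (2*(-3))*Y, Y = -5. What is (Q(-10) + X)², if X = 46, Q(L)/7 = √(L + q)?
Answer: 3096 + 1288*√5 ≈ 5976.1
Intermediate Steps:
q = 30 (q = (2*(-3))*(-5) = -6*(-5) = 30)
Q(L) = 7*√(30 + L) (Q(L) = 7*√(L + 30) = 7*√(30 + L))
(Q(-10) + X)² = (7*√(30 - 10) + 46)² = (7*√20 + 46)² = (7*(2*√5) + 46)² = (14*√5 + 46)² = (46 + 14*√5)²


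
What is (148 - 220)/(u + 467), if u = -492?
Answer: 72/25 ≈ 2.8800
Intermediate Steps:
(148 - 220)/(u + 467) = (148 - 220)/(-492 + 467) = -72/(-25) = -72*(-1/25) = 72/25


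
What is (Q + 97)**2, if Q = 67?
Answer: 26896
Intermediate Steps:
(Q + 97)**2 = (67 + 97)**2 = 164**2 = 26896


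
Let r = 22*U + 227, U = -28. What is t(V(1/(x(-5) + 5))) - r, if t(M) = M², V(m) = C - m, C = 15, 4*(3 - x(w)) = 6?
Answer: 102990/169 ≈ 609.41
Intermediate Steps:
x(w) = 3/2 (x(w) = 3 - ¼*6 = 3 - 3/2 = 3/2)
r = -389 (r = 22*(-28) + 227 = -616 + 227 = -389)
V(m) = 15 - m
t(V(1/(x(-5) + 5))) - r = (15 - 1/(3/2 + 5))² - 1*(-389) = (15 - 1/13/2)² + 389 = (15 - 1*2/13)² + 389 = (15 - 2/13)² + 389 = (193/13)² + 389 = 37249/169 + 389 = 102990/169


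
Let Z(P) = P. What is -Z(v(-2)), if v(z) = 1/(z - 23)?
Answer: 1/25 ≈ 0.040000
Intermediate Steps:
v(z) = 1/(-23 + z)
-Z(v(-2)) = -1/(-23 - 2) = -1/(-25) = -1*(-1/25) = 1/25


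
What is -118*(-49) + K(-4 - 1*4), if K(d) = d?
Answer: 5774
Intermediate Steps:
-118*(-49) + K(-4 - 1*4) = -118*(-49) + (-4 - 1*4) = 5782 + (-4 - 4) = 5782 - 8 = 5774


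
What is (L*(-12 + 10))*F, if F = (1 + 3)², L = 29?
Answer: -928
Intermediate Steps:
F = 16 (F = 4² = 16)
(L*(-12 + 10))*F = (29*(-12 + 10))*16 = (29*(-2))*16 = -58*16 = -928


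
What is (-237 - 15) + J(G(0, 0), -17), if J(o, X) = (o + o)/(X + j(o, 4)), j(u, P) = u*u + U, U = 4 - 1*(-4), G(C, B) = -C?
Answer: -252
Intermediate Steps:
U = 8 (U = 4 + 4 = 8)
j(u, P) = 8 + u**2 (j(u, P) = u*u + 8 = u**2 + 8 = 8 + u**2)
J(o, X) = 2*o/(8 + X + o**2) (J(o, X) = (o + o)/(X + (8 + o**2)) = (2*o)/(8 + X + o**2) = 2*o/(8 + X + o**2))
(-237 - 15) + J(G(0, 0), -17) = (-237 - 15) + 2*(-1*0)/(8 - 17 + (-1*0)**2) = -252 + 2*0/(8 - 17 + 0**2) = -252 + 2*0/(8 - 17 + 0) = -252 + 2*0/(-9) = -252 + 2*0*(-1/9) = -252 + 0 = -252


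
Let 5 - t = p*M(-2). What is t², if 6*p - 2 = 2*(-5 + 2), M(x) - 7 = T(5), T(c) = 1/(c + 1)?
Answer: 7744/81 ≈ 95.605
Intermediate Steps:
T(c) = 1/(1 + c)
M(x) = 43/6 (M(x) = 7 + 1/(1 + 5) = 7 + 1/6 = 7 + ⅙ = 43/6)
p = -⅔ (p = ⅓ + (2*(-5 + 2))/6 = ⅓ + (2*(-3))/6 = ⅓ + (⅙)*(-6) = ⅓ - 1 = -⅔ ≈ -0.66667)
t = 88/9 (t = 5 - (-2)*43/(3*6) = 5 - 1*(-43/9) = 5 + 43/9 = 88/9 ≈ 9.7778)
t² = (88/9)² = 7744/81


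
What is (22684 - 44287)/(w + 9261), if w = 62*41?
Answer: -21603/11803 ≈ -1.8303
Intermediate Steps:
w = 2542
(22684 - 44287)/(w + 9261) = (22684 - 44287)/(2542 + 9261) = -21603/11803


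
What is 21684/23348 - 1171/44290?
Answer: 17943151/19886210 ≈ 0.90229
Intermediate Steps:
21684/23348 - 1171/44290 = 21684*(1/23348) - 1171*1/44290 = 417/449 - 1171/44290 = 17943151/19886210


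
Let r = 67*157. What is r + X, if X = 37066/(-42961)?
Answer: 451869693/42961 ≈ 10518.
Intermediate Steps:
X = -37066/42961 (X = 37066*(-1/42961) = -37066/42961 ≈ -0.86278)
r = 10519
r + X = 10519 - 37066/42961 = 451869693/42961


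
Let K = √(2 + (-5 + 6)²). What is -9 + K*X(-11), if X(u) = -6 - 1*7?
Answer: -9 - 13*√3 ≈ -31.517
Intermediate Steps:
X(u) = -13 (X(u) = -6 - 7 = -13)
K = √3 (K = √(2 + 1²) = √(2 + 1) = √3 ≈ 1.7320)
-9 + K*X(-11) = -9 + √3*(-13) = -9 - 13*√3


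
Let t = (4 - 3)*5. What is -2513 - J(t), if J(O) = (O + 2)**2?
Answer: -2562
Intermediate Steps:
t = 5 (t = 1*5 = 5)
J(O) = (2 + O)**2
-2513 - J(t) = -2513 - (2 + 5)**2 = -2513 - 1*7**2 = -2513 - 1*49 = -2513 - 49 = -2562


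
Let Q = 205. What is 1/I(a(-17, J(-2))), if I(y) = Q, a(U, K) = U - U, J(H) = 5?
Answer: 1/205 ≈ 0.0048781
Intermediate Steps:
a(U, K) = 0
I(y) = 205
1/I(a(-17, J(-2))) = 1/205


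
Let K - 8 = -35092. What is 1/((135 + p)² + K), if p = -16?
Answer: -1/20923 ≈ -4.7794e-5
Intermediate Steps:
K = -35084 (K = 8 - 35092 = -35084)
1/((135 + p)² + K) = 1/((135 - 16)² - 35084) = 1/(119² - 35084) = 1/(14161 - 35084) = 1/(-20923) = -1/20923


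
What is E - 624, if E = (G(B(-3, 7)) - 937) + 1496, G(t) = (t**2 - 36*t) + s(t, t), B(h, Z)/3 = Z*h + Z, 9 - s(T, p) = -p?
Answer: 3178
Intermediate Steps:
s(T, p) = 9 + p (s(T, p) = 9 - (-1)*p = 9 + p)
B(h, Z) = 3*Z + 3*Z*h (B(h, Z) = 3*(Z*h + Z) = 3*(Z + Z*h) = 3*Z + 3*Z*h)
G(t) = 9 + t**2 - 35*t (G(t) = (t**2 - 36*t) + (9 + t) = 9 + t**2 - 35*t)
E = 3802 (E = ((9 + (3*7*(1 - 3))**2 - 105*7*(1 - 3)) - 937) + 1496 = ((9 + (3*7*(-2))**2 - 105*7*(-2)) - 937) + 1496 = ((9 + (-42)**2 - 35*(-42)) - 937) + 1496 = ((9 + 1764 + 1470) - 937) + 1496 = (3243 - 937) + 1496 = 2306 + 1496 = 3802)
E - 624 = 3802 - 624 = 3178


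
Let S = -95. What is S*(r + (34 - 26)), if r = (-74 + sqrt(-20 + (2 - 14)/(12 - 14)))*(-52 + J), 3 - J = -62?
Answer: 90630 - 1235*I*sqrt(14) ≈ 90630.0 - 4620.9*I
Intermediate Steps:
J = 65 (J = 3 - 1*(-62) = 3 + 62 = 65)
r = -962 + 13*I*sqrt(14) (r = (-74 + sqrt(-20 + (2 - 14)/(12 - 14)))*(-52 + 65) = (-74 + sqrt(-20 - 12/(-2)))*13 = (-74 + sqrt(-20 - 12*(-1/2)))*13 = (-74 + sqrt(-20 + 6))*13 = (-74 + sqrt(-14))*13 = (-74 + I*sqrt(14))*13 = -962 + 13*I*sqrt(14) ≈ -962.0 + 48.642*I)
S*(r + (34 - 26)) = -95*((-962 + 13*I*sqrt(14)) + (34 - 26)) = -95*((-962 + 13*I*sqrt(14)) + 8) = -95*(-954 + 13*I*sqrt(14)) = 90630 - 1235*I*sqrt(14)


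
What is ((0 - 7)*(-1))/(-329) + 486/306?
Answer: 1252/799 ≈ 1.5670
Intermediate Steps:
((0 - 7)*(-1))/(-329) + 486/306 = -7*(-1)*(-1/329) + 486*(1/306) = 7*(-1/329) + 27/17 = -1/47 + 27/17 = 1252/799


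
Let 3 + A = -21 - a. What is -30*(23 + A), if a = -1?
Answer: 0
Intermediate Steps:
A = -23 (A = -3 + (-21 - 1*(-1)) = -3 + (-21 + 1) = -3 - 20 = -23)
-30*(23 + A) = -30*(23 - 23) = -30*0 = 0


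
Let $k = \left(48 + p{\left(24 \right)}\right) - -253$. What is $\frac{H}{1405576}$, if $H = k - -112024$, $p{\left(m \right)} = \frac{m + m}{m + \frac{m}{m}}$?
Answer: $\frac{2808173}{35139400} \approx 0.079915$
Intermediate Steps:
$p{\left(m \right)} = \frac{2 m}{1 + m}$ ($p{\left(m \right)} = \frac{2 m}{m + 1} = \frac{2 m}{1 + m}$)
$k = \frac{7573}{25}$ ($k = \left(48 + 2 \cdot 24 \frac{1}{1 + 24}\right) - -253 = \left(48 + 2 \cdot 24 \cdot \frac{1}{25}\right) + 253 = \left(48 + \frac{48}{25}\right) + 253 = \frac{1248}{25} + 253 = \frac{7573}{25} \approx 302.92$)
$H = \frac{2808173}{25}$ ($H = \frac{7573}{25} - -112024 = \frac{7573}{25} + 112024 = \frac{2808173}{25} \approx 1.1233 \cdot 10^{5}$)
$\frac{H}{1405576} = \frac{2808173}{25 \cdot 1405576} = \frac{2808173}{25} \cdot \frac{1}{1405576} = \frac{2808173}{35139400}$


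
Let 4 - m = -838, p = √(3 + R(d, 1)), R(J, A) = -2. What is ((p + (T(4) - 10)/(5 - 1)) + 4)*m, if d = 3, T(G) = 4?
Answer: 2947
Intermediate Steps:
p = 1 (p = √(3 - 2) = √1 = 1)
m = 842 (m = 4 - 1*(-838) = 4 + 838 = 842)
((p + (T(4) - 10)/(5 - 1)) + 4)*m = ((1 + (4 - 10)/(5 - 1)) + 4)*842 = ((1 - 6/4) + 4)*842 = ((1 - 6*¼) + 4)*842 = ((1 - 3/2) + 4)*842 = (-½ + 4)*842 = (7/2)*842 = 2947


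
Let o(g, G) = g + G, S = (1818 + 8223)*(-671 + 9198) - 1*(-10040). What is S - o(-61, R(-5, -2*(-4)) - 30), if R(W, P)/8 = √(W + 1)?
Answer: 85629738 - 16*I ≈ 8.563e+7 - 16.0*I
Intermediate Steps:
R(W, P) = 8*√(1 + W) (R(W, P) = 8*√(W + 1) = 8*√(1 + W))
S = 85629647 (S = 10041*8527 + 10040 = 85619607 + 10040 = 85629647)
o(g, G) = G + g
S - o(-61, R(-5, -2*(-4)) - 30) = 85629647 - ((8*√(1 - 5) - 30) - 61) = 85629647 - ((8*√(-4) - 30) - 61) = 85629647 - ((8*(2*I) - 30) - 61) = 85629647 - ((16*I - 30) - 61) = 85629647 - ((-30 + 16*I) - 61) = 85629647 - (-91 + 16*I) = 85629647 + (91 - 16*I) = 85629738 - 16*I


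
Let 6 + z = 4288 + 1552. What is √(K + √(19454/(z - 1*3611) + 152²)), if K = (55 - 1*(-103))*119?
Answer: √(10323820962 + 741*√12690772562)/741 ≈ 137.67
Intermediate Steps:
z = 5834 (z = -6 + (4288 + 1552) = -6 + 5840 = 5834)
K = 18802 (K = (55 + 103)*119 = 158*119 = 18802)
√(K + √(19454/(z - 1*3611) + 152²)) = √(18802 + √(19454/(5834 - 1*3611) + 152²)) = √(18802 + √(19454/(5834 - 3611) + 23104)) = √(18802 + √(19454/2223 + 23104)) = √(18802 + √(51379646/2223)) = √(18802 + √12690772562/741)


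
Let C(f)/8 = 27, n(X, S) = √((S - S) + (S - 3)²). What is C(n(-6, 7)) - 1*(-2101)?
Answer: 2317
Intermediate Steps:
n(X, S) = √((-3 + S)²) (n(X, S) = √(0 + (-3 + S)²) = √((-3 + S)²))
C(f) = 216 (C(f) = 8*27 = 216)
C(n(-6, 7)) - 1*(-2101) = 216 - 1*(-2101) = 216 + 2101 = 2317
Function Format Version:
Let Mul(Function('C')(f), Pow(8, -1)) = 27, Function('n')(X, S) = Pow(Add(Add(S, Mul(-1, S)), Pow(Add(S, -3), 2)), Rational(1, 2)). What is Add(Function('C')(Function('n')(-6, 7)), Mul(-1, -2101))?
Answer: 2317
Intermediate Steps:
Function('n')(X, S) = Pow(Pow(Add(-3, S), 2), Rational(1, 2)) (Function('n')(X, S) = Pow(Add(0, Pow(Add(-3, S), 2)), Rational(1, 2)) = Pow(Pow(Add(-3, S), 2), Rational(1, 2)))
Function('C')(f) = 216 (Function('C')(f) = Mul(8, 27) = 216)
Add(Function('C')(Function('n')(-6, 7)), Mul(-1, -2101)) = Add(216, Mul(-1, -2101)) = Add(216, 2101) = 2317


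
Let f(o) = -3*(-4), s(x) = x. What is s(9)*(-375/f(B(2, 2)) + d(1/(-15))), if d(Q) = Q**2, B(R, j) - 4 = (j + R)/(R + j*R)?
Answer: -28121/100 ≈ -281.21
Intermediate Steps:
B(R, j) = 4 + (R + j)/(R + R*j) (B(R, j) = 4 + (j + R)/(R + j*R) = 4 + (R + j)/(R + R*j))
f(o) = 12
s(9)*(-375/f(B(2, 2)) + d(1/(-15))) = 9*(-375/12 + (1/(-15))**2) = 9*(-375*1/12 + (-1/15)**2) = 9*(-125/4 + 1/225) = 9*(-28121/900) = -28121/100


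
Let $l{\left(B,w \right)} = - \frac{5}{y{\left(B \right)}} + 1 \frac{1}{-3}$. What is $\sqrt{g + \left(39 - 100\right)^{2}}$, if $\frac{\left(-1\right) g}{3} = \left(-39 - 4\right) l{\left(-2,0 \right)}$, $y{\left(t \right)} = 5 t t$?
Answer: $\frac{\sqrt{14583}}{2} \approx 60.38$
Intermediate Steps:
$y{\left(t \right)} = 5 t^{2}$
$l{\left(B,w \right)} = - \frac{1}{3} - \frac{1}{B^{2}}$ ($l{\left(B,w \right)} = - \frac{5}{5 B^{2}} + 1 \frac{1}{-3} = - 5 \frac{1}{5 B^{2}} + 1 \left(- \frac{1}{3}\right) = - \frac{1}{B^{2}} - \frac{1}{3} = - \frac{1}{3} - \frac{1}{B^{2}}$)
$g = - \frac{301}{4}$ ($g = - 3 \left(-39 - 4\right) \left(- \frac{1}{3} - \frac{1}{4}\right) = - 3 \left(- 43 \left(- \frac{1}{3} - \frac{1}{4}\right)\right) = - 3 \left(\left(-43\right) \left(- \frac{7}{12}\right)\right) = \left(-3\right) \frac{301}{12} = - \frac{301}{4} \approx -75.25$)
$\sqrt{g + \left(39 - 100\right)^{2}} = \sqrt{- \frac{301}{4} + \left(39 - 100\right)^{2}} = \sqrt{- \frac{301}{4} + \left(-61\right)^{2}} = \sqrt{- \frac{301}{4} + 3721} = \sqrt{\frac{14583}{4}} = \frac{\sqrt{14583}}{2}$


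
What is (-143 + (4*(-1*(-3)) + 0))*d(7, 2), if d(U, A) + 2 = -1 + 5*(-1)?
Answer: 1048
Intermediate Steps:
d(U, A) = -8 (d(U, A) = -2 + (-1 + 5*(-1)) = -2 + (-1 - 5) = -2 - 6 = -8)
(-143 + (4*(-1*(-3)) + 0))*d(7, 2) = (-143 + (4*(-1*(-3)) + 0))*(-8) = (-143 + (4*3 + 0))*(-8) = (-143 + (12 + 0))*(-8) = (-143 + 12)*(-8) = -131*(-8) = 1048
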